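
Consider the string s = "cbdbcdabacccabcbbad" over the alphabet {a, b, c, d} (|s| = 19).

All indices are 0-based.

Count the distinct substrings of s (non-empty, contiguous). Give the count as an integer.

rank | idx | suffix
   0 |   6 | abacccabcbbad
   1 |  12 | abcbbad
   2 |   8 | acccabcbbad
   3 |  17 | ad
   4 |   7 | bacccabcbbad
   5 |  16 | bad
   6 |  15 | bbad
   7 |  13 | bcbbad
   8 |   3 | bcdabacccabcbbad
   9 |   1 | bdbcdabacccabcbbad
  10 |  11 | cabcbbad
  11 |  14 | cbbad
  12 |   0 | cbdbcdabacccabcbbad
  13 |  10 | ccabcbbad
  14 |   9 | cccabcbbad
  15 |   4 | cdabacccabcbbad
  16 |  18 | d
  17 |   5 | dabacccabcbbad
  18 |   2 | dbcdabacccabcbbad

SA = [6, 12, 8, 17, 7, 16, 15, 13, 3, 1, 11, 14, 0, 10, 9, 4, 18, 5, 2]
rank  pair      lcp
   1  s[6:],s[12:]  2  'ab'
   2  s[12:],s[8:]  1  'a'
   3  s[8:],s[17:]  1  'a'
   4  s[17:],s[7:]  0  ''
   5  s[7:],s[16:]  2  'ba'
   6  s[16:],s[15:]  1  'b'
   7  s[15:],s[13:]  1  'b'
   8  s[13:],s[3:]  2  'bc'
   9  s[3:],s[1:]  1  'b'
  10  s[1:],s[11:]  0  ''
  11  s[11:],s[14:]  1  'c'
  12  s[14:],s[0:]  2  'cb'
  13  s[0:],s[10:]  1  'c'
  14  s[10:],s[9:]  2  'cc'
  15  s[9:],s[4:]  1  'c'
  16  s[4:],s[18:]  0  ''
  17  s[18:],s[5:]  1  'd'
  18  s[5:],s[2:]  1  'd'

n(n+1)/2 = 19·20/2 = 190
Σ LCP = 0 + 2 + 1 + 1 + 0 + 2 + 1 + 1 + 2 + 1 + 0 + 1 + 2 + 1 + 2 + 1 + 0 + 1 + 1 = 20
distinct = 190 − 20 = 170

170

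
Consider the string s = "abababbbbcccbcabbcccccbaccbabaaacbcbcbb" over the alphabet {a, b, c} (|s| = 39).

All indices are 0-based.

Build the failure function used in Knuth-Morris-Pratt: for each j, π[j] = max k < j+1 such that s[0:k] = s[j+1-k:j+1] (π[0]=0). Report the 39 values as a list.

[0, 0, 1, 2, 3, 4, 0, 0, 0, 0, 0, 0, 0, 0, 1, 2, 0, 0, 0, 0, 0, 0, 0, 1, 0, 0, 0, 1, 2, 3, 1, 1, 0, 0, 0, 0, 0, 0, 0]

π[0] = 0
j=1 s[j]='b': π[1]=0 (border '')
j=2 s[j]='a': π[2]=1 (border 'a')
j=3 s[j]='b': π[3]=2 (border 'ab')
j=4 s[j]='a': π[4]=3 (border 'aba')
j=5 s[j]='b': π[5]=4 (border 'abab')
j=6 s[j]='b': k: 4→2→0; π[6]=0 (border '')
j=7 s[j]='b': π[7]=0 (border '')
j=8 s[j]='b': π[8]=0 (border '')
j=9 s[j]='c': π[9]=0 (border '')
j=10 s[j]='c': π[10]=0 (border '')
j=11 s[j]='c': π[11]=0 (border '')
j=12 s[j]='b': π[12]=0 (border '')
j=13 s[j]='c': π[13]=0 (border '')
j=14 s[j]='a': π[14]=1 (border 'a')
j=15 s[j]='b': π[15]=2 (border 'ab')
j=16 s[j]='b': k: 2→0; π[16]=0 (border '')
j=17 s[j]='c': π[17]=0 (border '')
j=18 s[j]='c': π[18]=0 (border '')
j=19 s[j]='c': π[19]=0 (border '')
j=20 s[j]='c': π[20]=0 (border '')
j=21 s[j]='c': π[21]=0 (border '')
j=22 s[j]='b': π[22]=0 (border '')
j=23 s[j]='a': π[23]=1 (border 'a')
j=24 s[j]='c': k: 1→0; π[24]=0 (border '')
j=25 s[j]='c': π[25]=0 (border '')
j=26 s[j]='b': π[26]=0 (border '')
j=27 s[j]='a': π[27]=1 (border 'a')
j=28 s[j]='b': π[28]=2 (border 'ab')
j=29 s[j]='a': π[29]=3 (border 'aba')
j=30 s[j]='a': k: 3→1→0; π[30]=1 (border 'a')
j=31 s[j]='a': k: 1→0; π[31]=1 (border 'a')
j=32 s[j]='c': k: 1→0; π[32]=0 (border '')
j=33 s[j]='b': π[33]=0 (border '')
j=34 s[j]='c': π[34]=0 (border '')
j=35 s[j]='b': π[35]=0 (border '')
j=36 s[j]='c': π[36]=0 (border '')
j=37 s[j]='b': π[37]=0 (border '')
j=38 s[j]='b': π[38]=0 (border '')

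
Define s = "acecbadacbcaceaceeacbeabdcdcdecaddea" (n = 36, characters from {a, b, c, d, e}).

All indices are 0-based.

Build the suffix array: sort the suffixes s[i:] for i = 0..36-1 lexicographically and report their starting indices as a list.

rank | idx | suffix
   0 |  35 | a
   1 |  22 | abdcdcdecaddea
   2 |   7 | acbcaceaceeacbeabdcdcdecaddea
   3 |  18 | acbeabdcdcdecaddea
   4 |  11 | aceaceeacbeabdcdcdecaddea
   5 |   0 | acecbadacbcaceaceeacbeabdcdcdecaddea
   6 |  14 | aceeacbeabdcdcdecaddea
   7 |   5 | adacbcaceaceeacbeabdcdcdecaddea
   8 |  31 | addea
   9 |   4 | badacbcaceaceeacbeabdcdcdecaddea
  10 |   9 | bcaceaceeacbeabdcdcdecaddea
  11 |  23 | bdcdcdecaddea
  12 |  20 | beabdcdcdecaddea
  13 |  10 | caceaceeacbeabdcdcdecaddea
  14 |  30 | caddea
  15 |   3 | cbadacbcaceaceeacbeabdcdcdecaddea
  16 |   8 | cbcaceaceeacbeabdcdcdecaddea
  17 |  19 | cbeabdcdcdecaddea
  18 |  25 | cdcdecaddea
  19 |  27 | cdecaddea
  20 |  12 | ceaceeacbeabdcdcdecaddea
  21 |   1 | cecbadacbcaceaceeacbeabdcdcdecaddea
  22 |  15 | ceeacbeabdcdcdecaddea
  23 |   6 | dacbcaceaceeacbeabdcdcdecaddea
  24 |  24 | dcdcdecaddea
  25 |  26 | dcdecaddea
  26 |  32 | ddea
  27 |  33 | dea
  28 |  28 | decaddea
  29 |  34 | ea
  30 |  21 | eabdcdcdecaddea
  31 |  17 | eacbeabdcdcdecaddea
  32 |  13 | eaceeacbeabdcdcdecaddea
  33 |  29 | ecaddea
  34 |   2 | ecbadacbcaceaceeacbeabdcdcdecaddea
  35 |  16 | eeacbeabdcdcdecaddea

[35, 22, 7, 18, 11, 0, 14, 5, 31, 4, 9, 23, 20, 10, 30, 3, 8, 19, 25, 27, 12, 1, 15, 6, 24, 26, 32, 33, 28, 34, 21, 17, 13, 29, 2, 16]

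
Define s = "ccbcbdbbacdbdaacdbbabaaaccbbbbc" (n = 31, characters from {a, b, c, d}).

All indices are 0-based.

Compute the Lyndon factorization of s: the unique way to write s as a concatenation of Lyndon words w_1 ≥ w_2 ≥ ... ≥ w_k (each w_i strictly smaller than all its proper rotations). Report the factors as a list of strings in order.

emit factor 1: 'c' (i=0, period=1)
emit factor 2: 'c' (i=1, period=1)
emit factor 3: 'bcbd' (i=2, period=4)
emit factor 4: 'b' (i=6, period=1)
emit factor 5: 'b' (i=7, period=1)
emit factor 6: 'acdbd' (i=8, period=5)
emit factor 7: 'aacdbbab' (i=13, period=8)
emit factor 8: 'aaaccbbbbc' (i=21, period=10)

["c", "c", "bcbd", "b", "b", "acdbd", "aacdbbab", "aaaccbbbbc"]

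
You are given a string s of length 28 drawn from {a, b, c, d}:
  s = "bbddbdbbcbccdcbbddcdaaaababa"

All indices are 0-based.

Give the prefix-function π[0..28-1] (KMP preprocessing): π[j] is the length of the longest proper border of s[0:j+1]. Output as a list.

π[0] = 0
j=1 s[j]='b': π[1]=1 (border 'b')
j=2 s[j]='d': k: 1→0; π[2]=0 (border '')
j=3 s[j]='d': π[3]=0 (border '')
j=4 s[j]='b': π[4]=1 (border 'b')
j=5 s[j]='d': k: 1→0; π[5]=0 (border '')
j=6 s[j]='b': π[6]=1 (border 'b')
j=7 s[j]='b': π[7]=2 (border 'bb')
j=8 s[j]='c': k: 2→1→0; π[8]=0 (border '')
j=9 s[j]='b': π[9]=1 (border 'b')
j=10 s[j]='c': k: 1→0; π[10]=0 (border '')
j=11 s[j]='c': π[11]=0 (border '')
j=12 s[j]='d': π[12]=0 (border '')
j=13 s[j]='c': π[13]=0 (border '')
j=14 s[j]='b': π[14]=1 (border 'b')
j=15 s[j]='b': π[15]=2 (border 'bb')
j=16 s[j]='d': π[16]=3 (border 'bbd')
j=17 s[j]='d': π[17]=4 (border 'bbdd')
j=18 s[j]='c': k: 4→0; π[18]=0 (border '')
j=19 s[j]='d': π[19]=0 (border '')
j=20 s[j]='a': π[20]=0 (border '')
j=21 s[j]='a': π[21]=0 (border '')
j=22 s[j]='a': π[22]=0 (border '')
j=23 s[j]='a': π[23]=0 (border '')
j=24 s[j]='b': π[24]=1 (border 'b')
j=25 s[j]='a': k: 1→0; π[25]=0 (border '')
j=26 s[j]='b': π[26]=1 (border 'b')
j=27 s[j]='a': k: 1→0; π[27]=0 (border '')

[0, 1, 0, 0, 1, 0, 1, 2, 0, 1, 0, 0, 0, 0, 1, 2, 3, 4, 0, 0, 0, 0, 0, 0, 1, 0, 1, 0]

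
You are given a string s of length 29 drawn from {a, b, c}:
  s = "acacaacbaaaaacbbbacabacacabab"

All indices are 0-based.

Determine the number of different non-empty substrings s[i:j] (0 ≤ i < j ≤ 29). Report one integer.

367

rank | idx | suffix
   0 |   8 | aaaaacbbbacabacacabab
   1 |   9 | aaaacbbbacabacacabab
   2 |  10 | aaacbbbacabacacabab
   3 |   4 | aacbaaaaacbbbacabacacabab
   4 |  11 | aacbbbacabacacabab
   5 |  27 | ab
   6 |  25 | abab
   7 |  19 | abacacabab
   8 |   2 | acaacbaaaaacbbbacabacacabab
   9 |  23 | acabab
  10 |  17 | acabacacabab
  11 |   0 | acacaacbaaaaacbbbacabacacabab
  12 |  21 | acacabab
  13 |   5 | acbaaaaacbbbacabacacabab
  14 |  12 | acbbbacabacacabab
  15 |  28 | b
  16 |   7 | baaaaacbbbacabacacabab
  17 |  26 | bab
  18 |  16 | bacabacacabab
  19 |  20 | bacacabab
  20 |  15 | bbacabacacabab
  21 |  14 | bbbacabacacabab
  22 |   3 | caacbaaaaacbbbacabacacabab
  23 |  24 | cabab
  24 |  18 | cabacacabab
  25 |   1 | cacaacbaaaaacbbbacabacacabab
  26 |  22 | cacabab
  27 |   6 | cbaaaaacbbbacabacacabab
  28 |  13 | cbbbacabacacabab

SA = [8, 9, 10, 4, 11, 27, 25, 19, 2, 23, 17, 0, 21, 5, 12, 28, 7, 26, 16, 20, 15, 14, 3, 24, 18, 1, 22, 6, 13]
[i] adj suffixes → lcp
  [1] 8/9 → 4 ('aaaa')
  [2] 9/10 → 3 ('aaa')
  [3] 10/4 → 2 ('aa')
  [4] 4/11 → 4 ('aacb')
  [5] 11/27 → 1 ('a')
  [6] 27/25 → 2 ('ab')
  [7] 25/19 → 3 ('aba')
  [8] 19/2 → 1 ('a')
  [9] 2/23 → 3 ('aca')
  [10] 23/17 → 5 ('acaba')
  [11] 17/0 → 3 ('aca')
  [12] 0/21 → 5 ('acaca')
  [13] 21/5 → 2 ('ac')
  [14] 5/12 → 3 ('acb')
  [15] 12/28 → 0 ('')
  [16] 28/7 → 1 ('b')
  [17] 7/26 → 2 ('ba')
  [18] 26/16 → 2 ('ba')
  [19] 16/20 → 4 ('baca')
  [20] 20/15 → 1 ('b')
  [21] 15/14 → 2 ('bb')
  [22] 14/3 → 0 ('')
  [23] 3/24 → 2 ('ca')
  [24] 24/18 → 4 ('caba')
  [25] 18/1 → 2 ('ca')
  [26] 1/22 → 4 ('caca')
  [27] 22/6 → 1 ('c')
  [28] 6/13 → 2 ('cb')

n(n+1)/2 = 29·30/2 = 435
Σ LCP = 0 + 4 + 3 + 2 + 4 + 1 + 2 + 3 + 1 + 3 + 5 + 3 + 5 + 2 + 3 + 0 + 1 + 2 + 2 + 4 + 1 + 2 + 0 + 2 + 4 + 2 + 4 + 1 + 2 = 68
distinct = 435 − 68 = 367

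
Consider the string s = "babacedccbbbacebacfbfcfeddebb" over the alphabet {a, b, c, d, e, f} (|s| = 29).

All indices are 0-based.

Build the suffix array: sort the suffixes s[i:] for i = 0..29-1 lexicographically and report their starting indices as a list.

[1, 12, 3, 16, 28, 0, 11, 2, 15, 27, 10, 9, 19, 8, 7, 13, 4, 17, 21, 6, 24, 25, 14, 26, 5, 23, 18, 20, 22]

sorted suffixes:
  #0 SA[0]=1  'abacedccbbbacebacfbfcfeddebb'
  #1 SA[1]=12  'acebacfbfcfeddebb'
  #2 SA[2]=3  'acedccbbbacebacfbfcfeddebb'
  #3 SA[3]=16  'acfbfcfeddebb'
  #4 SA[4]=28  'b'
  #5 SA[5]=0  'babacedccbbbacebacfbfcfeddebb'
  #6 SA[6]=11  'bacebacfbfcfeddebb'
  #7 SA[7]=2  'bacedccbbbacebacfbfcfeddebb'
  #8 SA[8]=15  'bacfbfcfeddebb'
  #9 SA[9]=27  'bb'
  #10 SA[10]=10  'bbacebacfbfcfeddebb'
  #11 SA[11]=9  'bbbacebacfbfcfeddebb'
  #12 SA[12]=19  'bfcfeddebb'
  #13 SA[13]=8  'cbbbacebacfbfcfeddebb'
  #14 SA[14]=7  'ccbbbacebacfbfcfeddebb'
  #15 SA[15]=13  'cebacfbfcfeddebb'
  #16 SA[16]=4  'cedccbbbacebacfbfcfeddebb'
  #17 SA[17]=17  'cfbfcfeddebb'
  #18 SA[18]=21  'cfeddebb'
  #19 SA[19]=6  'dccbbbacebacfbfcfeddebb'
  #20 SA[20]=24  'ddebb'
  #21 SA[21]=25  'debb'
  #22 SA[22]=14  'ebacfbfcfeddebb'
  #23 SA[23]=26  'ebb'
  #24 SA[24]=5  'edccbbbacebacfbfcfeddebb'
  #25 SA[25]=23  'eddebb'
  #26 SA[26]=18  'fbfcfeddebb'
  #27 SA[27]=20  'fcfeddebb'
  #28 SA[28]=22  'feddebb'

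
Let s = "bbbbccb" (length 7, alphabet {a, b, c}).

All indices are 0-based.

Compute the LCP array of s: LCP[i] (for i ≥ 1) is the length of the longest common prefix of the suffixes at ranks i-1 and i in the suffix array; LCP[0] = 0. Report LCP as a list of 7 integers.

sorted suffixes:
  #0 SA[0]=6  'b'
  #1 SA[1]=0  'bbbbccb'
  #2 SA[2]=1  'bbbccb'
  #3 SA[3]=2  'bbccb'
  #4 SA[4]=3  'bccb'
  #5 SA[5]=5  'cb'
  #6 SA[6]=4  'ccb'

SA = [6, 0, 1, 2, 3, 5, 4]
[i] adj suffixes → lcp
  [1] 6/0 → 1 ('b')
  [2] 0/1 → 3 ('bbb')
  [3] 1/2 → 2 ('bb')
  [4] 2/3 → 1 ('b')
  [5] 3/5 → 0 ('')
  [6] 5/4 → 1 ('c')

[0, 1, 3, 2, 1, 0, 1]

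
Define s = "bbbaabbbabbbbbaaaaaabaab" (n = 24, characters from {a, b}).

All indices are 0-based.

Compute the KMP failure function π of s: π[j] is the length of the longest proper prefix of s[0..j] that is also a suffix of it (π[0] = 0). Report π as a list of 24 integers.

[0, 1, 2, 0, 0, 1, 2, 3, 4, 1, 2, 3, 3, 3, 4, 5, 0, 0, 0, 0, 1, 0, 0, 1]

π[0] = 0
j=1 s[j]='b': π[1]=1 (border 'b')
j=2 s[j]='b': π[2]=2 (border 'bb')
j=3 s[j]='a': k: 2→1→0; π[3]=0 (border '')
j=4 s[j]='a': π[4]=0 (border '')
j=5 s[j]='b': π[5]=1 (border 'b')
j=6 s[j]='b': π[6]=2 (border 'bb')
j=7 s[j]='b': π[7]=3 (border 'bbb')
j=8 s[j]='a': π[8]=4 (border 'bbba')
j=9 s[j]='b': k: 4→0; π[9]=1 (border 'b')
j=10 s[j]='b': π[10]=2 (border 'bb')
j=11 s[j]='b': π[11]=3 (border 'bbb')
j=12 s[j]='b': k: 3→2; π[12]=3 (border 'bbb')
j=13 s[j]='b': k: 3→2; π[13]=3 (border 'bbb')
j=14 s[j]='a': π[14]=4 (border 'bbba')
j=15 s[j]='a': π[15]=5 (border 'bbbaa')
j=16 s[j]='a': k: 5→0; π[16]=0 (border '')
j=17 s[j]='a': π[17]=0 (border '')
j=18 s[j]='a': π[18]=0 (border '')
j=19 s[j]='a': π[19]=0 (border '')
j=20 s[j]='b': π[20]=1 (border 'b')
j=21 s[j]='a': k: 1→0; π[21]=0 (border '')
j=22 s[j]='a': π[22]=0 (border '')
j=23 s[j]='b': π[23]=1 (border 'b')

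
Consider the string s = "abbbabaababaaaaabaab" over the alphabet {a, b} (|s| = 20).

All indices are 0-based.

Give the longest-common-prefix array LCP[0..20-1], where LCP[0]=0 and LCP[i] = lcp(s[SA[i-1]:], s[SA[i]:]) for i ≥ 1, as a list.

rank | idx | suffix
   0 |  11 | aaaaabaab
   1 |  12 | aaaabaab
   2 |  13 | aaabaab
   3 |  17 | aab
   4 |  14 | aabaab
   5 |   6 | aababaaaaabaab
   6 |  18 | ab
   7 |   9 | abaaaaabaab
   8 |  15 | abaab
   9 |   4 | abaababaaaaabaab
  10 |   7 | ababaaaaabaab
  11 |   0 | abbbabaababaaaaabaab
  12 |  19 | b
  13 |  10 | baaaaabaab
  14 |  16 | baab
  15 |   5 | baababaaaaabaab
  16 |   8 | babaaaaabaab
  17 |   3 | babaababaaaaabaab
  18 |   2 | bbabaababaaaaabaab
  19 |   1 | bbbabaababaaaaabaab

SA = [11, 12, 13, 17, 14, 6, 18, 9, 15, 4, 7, 0, 19, 10, 16, 5, 8, 3, 2, 1]
rank  pair      lcp
   1  s[11:],s[12:]  4  'aaaa'
   2  s[12:],s[13:]  3  'aaa'
   3  s[13:],s[17:]  2  'aa'
   4  s[17:],s[14:]  3  'aab'
   5  s[14:],s[6:]  4  'aaba'
   6  s[6:],s[18:]  1  'a'
   7  s[18:],s[9:]  2  'ab'
   8  s[9:],s[15:]  4  'abaa'
   9  s[15:],s[4:]  5  'abaab'
  10  s[4:],s[7:]  3  'aba'
  11  s[7:],s[0:]  2  'ab'
  12  s[0:],s[19:]  0  ''
  13  s[19:],s[10:]  1  'b'
  14  s[10:],s[16:]  3  'baa'
  15  s[16:],s[5:]  4  'baab'
  16  s[5:],s[8:]  2  'ba'
  17  s[8:],s[3:]  5  'babaa'
  18  s[3:],s[2:]  1  'b'
  19  s[2:],s[1:]  2  'bb'

[0, 4, 3, 2, 3, 4, 1, 2, 4, 5, 3, 2, 0, 1, 3, 4, 2, 5, 1, 2]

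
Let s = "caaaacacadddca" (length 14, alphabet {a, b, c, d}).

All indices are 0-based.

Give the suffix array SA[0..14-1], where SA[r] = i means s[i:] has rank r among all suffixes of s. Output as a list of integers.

[13, 1, 2, 3, 4, 6, 8, 12, 0, 5, 7, 11, 10, 9]

sorted suffixes:
  #0 SA[0]=13  'a'
  #1 SA[1]=1  'aaaacacadddca'
  #2 SA[2]=2  'aaacacadddca'
  #3 SA[3]=3  'aacacadddca'
  #4 SA[4]=4  'acacadddca'
  #5 SA[5]=6  'acadddca'
  #6 SA[6]=8  'adddca'
  #7 SA[7]=12  'ca'
  #8 SA[8]=0  'caaaacacadddca'
  #9 SA[9]=5  'cacadddca'
  #10 SA[10]=7  'cadddca'
  #11 SA[11]=11  'dca'
  #12 SA[12]=10  'ddca'
  #13 SA[13]=9  'dddca'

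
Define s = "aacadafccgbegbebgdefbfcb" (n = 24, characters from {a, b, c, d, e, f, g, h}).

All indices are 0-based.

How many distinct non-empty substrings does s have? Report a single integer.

sorted suffixes:
  #0 SA[0]=0  'aacadafccgbegbebgdefbfcb'
  #1 SA[1]=1  'acadafccgbegbebgdefbfcb'
  #2 SA[2]=3  'adafccgbegbebgdefbfcb'
  #3 SA[3]=5  'afccgbegbebgdefbfcb'
  #4 SA[4]=23  'b'
  #5 SA[5]=13  'bebgdefbfcb'
  #6 SA[6]=10  'begbebgdefbfcb'
  #7 SA[7]=20  'bfcb'
  #8 SA[8]=15  'bgdefbfcb'
  #9 SA[9]=2  'cadafccgbegbebgdefbfcb'
  #10 SA[10]=22  'cb'
  #11 SA[11]=7  'ccgbegbebgdefbfcb'
  #12 SA[12]=8  'cgbegbebgdefbfcb'
  #13 SA[13]=4  'dafccgbegbebgdefbfcb'
  #14 SA[14]=17  'defbfcb'
  #15 SA[15]=14  'ebgdefbfcb'
  #16 SA[16]=18  'efbfcb'
  #17 SA[17]=11  'egbebgdefbfcb'
  #18 SA[18]=19  'fbfcb'
  #19 SA[19]=21  'fcb'
  #20 SA[20]=6  'fccgbegbebgdefbfcb'
  #21 SA[21]=12  'gbebgdefbfcb'
  #22 SA[22]=9  'gbegbebgdefbfcb'
  #23 SA[23]=16  'gdefbfcb'

SA = [0, 1, 3, 5, 23, 13, 10, 20, 15, 2, 22, 7, 8, 4, 17, 14, 18, 11, 19, 21, 6, 12, 9, 16]
i: (SA[i-1],SA[i]) lcp shared
  1: (0,1) 1 'a'
  2: (1,3) 1 'a'
  3: (3,5) 1 'a'
  4: (5,23) 0 ''
  5: (23,13) 1 'b'
  6: (13,10) 2 'be'
  7: (10,20) 1 'b'
  8: (20,15) 1 'b'
  9: (15,2) 0 ''
  10: (2,22) 1 'c'
  11: (22,7) 1 'c'
  12: (7,8) 1 'c'
  13: (8,4) 0 ''
  14: (4,17) 1 'd'
  15: (17,14) 0 ''
  16: (14,18) 1 'e'
  17: (18,11) 1 'e'
  18: (11,19) 0 ''
  19: (19,21) 1 'f'
  20: (21,6) 2 'fc'
  21: (6,12) 0 ''
  22: (12,9) 3 'gbe'
  23: (9,16) 1 'g'

n(n+1)/2 = 24·25/2 = 300
Σ LCP = 0 + 1 + 1 + 1 + 0 + 1 + 2 + 1 + 1 + 0 + 1 + 1 + 1 + 0 + 1 + 0 + 1 + 1 + 0 + 1 + 2 + 0 + 3 + 1 = 21
distinct = 300 − 21 = 279

279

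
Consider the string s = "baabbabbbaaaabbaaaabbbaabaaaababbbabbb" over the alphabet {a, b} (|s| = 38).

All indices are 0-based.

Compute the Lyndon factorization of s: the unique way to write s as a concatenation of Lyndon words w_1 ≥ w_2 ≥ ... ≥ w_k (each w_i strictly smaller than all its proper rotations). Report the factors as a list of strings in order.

["b", "aabbabbb", "aaaabbaaaabbbaab", "aaaababbbabbb"]

emit factor 1: 'b' (i=0, period=1)
emit factor 2: 'aabbabbb' (i=1, period=8)
emit factor 3: 'aaaabbaaaabbbaab' (i=9, period=16)
emit factor 4: 'aaaababbbabbb' (i=25, period=13)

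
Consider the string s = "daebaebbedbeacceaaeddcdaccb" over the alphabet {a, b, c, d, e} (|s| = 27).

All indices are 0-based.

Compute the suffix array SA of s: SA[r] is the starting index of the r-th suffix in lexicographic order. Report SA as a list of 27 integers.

sorted suffixes:
  #0 SA[0]=16  'aaeddcdaccb'
  #1 SA[1]=23  'accb'
  #2 SA[2]=12  'acceaaeddcdaccb'
  #3 SA[3]=1  'aebaebbedbeacceaaeddcdaccb'
  #4 SA[4]=4  'aebbedbeacceaaeddcdaccb'
  #5 SA[5]=17  'aeddcdaccb'
  #6 SA[6]=26  'b'
  #7 SA[7]=3  'baebbedbeacceaaeddcdaccb'
  #8 SA[8]=6  'bbedbeacceaaeddcdaccb'
  #9 SA[9]=10  'beacceaaeddcdaccb'
  #10 SA[10]=7  'bedbeacceaaeddcdaccb'
  #11 SA[11]=25  'cb'
  #12 SA[12]=24  'ccb'
  #13 SA[13]=13  'cceaaeddcdaccb'
  #14 SA[14]=21  'cdaccb'
  #15 SA[15]=14  'ceaaeddcdaccb'
  #16 SA[16]=22  'daccb'
  #17 SA[17]=0  'daebaebbedbeacceaaeddcdaccb'
  #18 SA[18]=9  'dbeacceaaeddcdaccb'
  #19 SA[19]=20  'dcdaccb'
  #20 SA[20]=19  'ddcdaccb'
  #21 SA[21]=15  'eaaeddcdaccb'
  #22 SA[22]=11  'eacceaaeddcdaccb'
  #23 SA[23]=2  'ebaebbedbeacceaaeddcdaccb'
  #24 SA[24]=5  'ebbedbeacceaaeddcdaccb'
  #25 SA[25]=8  'edbeacceaaeddcdaccb'
  #26 SA[26]=18  'eddcdaccb'

[16, 23, 12, 1, 4, 17, 26, 3, 6, 10, 7, 25, 24, 13, 21, 14, 22, 0, 9, 20, 19, 15, 11, 2, 5, 8, 18]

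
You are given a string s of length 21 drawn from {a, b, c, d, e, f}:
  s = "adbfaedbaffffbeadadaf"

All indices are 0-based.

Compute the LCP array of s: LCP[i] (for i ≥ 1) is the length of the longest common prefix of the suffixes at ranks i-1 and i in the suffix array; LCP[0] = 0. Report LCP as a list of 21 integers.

sorted suffixes:
  #0 SA[0]=15  'adadaf'
  #1 SA[1]=17  'adaf'
  #2 SA[2]=0  'adbfaedbaffffbeadadaf'
  #3 SA[3]=4  'aedbaffffbeadadaf'
  #4 SA[4]=19  'af'
  #5 SA[5]=8  'affffbeadadaf'
  #6 SA[6]=7  'baffffbeadadaf'
  #7 SA[7]=13  'beadadaf'
  #8 SA[8]=2  'bfaedbaffffbeadadaf'
  #9 SA[9]=16  'dadaf'
  #10 SA[10]=18  'daf'
  #11 SA[11]=6  'dbaffffbeadadaf'
  #12 SA[12]=1  'dbfaedbaffffbeadadaf'
  #13 SA[13]=14  'eadadaf'
  #14 SA[14]=5  'edbaffffbeadadaf'
  #15 SA[15]=20  'f'
  #16 SA[16]=3  'faedbaffffbeadadaf'
  #17 SA[17]=12  'fbeadadaf'
  #18 SA[18]=11  'ffbeadadaf'
  #19 SA[19]=10  'fffbeadadaf'
  #20 SA[20]=9  'ffffbeadadaf'

SA = [15, 17, 0, 4, 19, 8, 7, 13, 2, 16, 18, 6, 1, 14, 5, 20, 3, 12, 11, 10, 9]
i: (SA[i-1],SA[i]) lcp shared
  1: (15,17) 3 'ada'
  2: (17,0) 2 'ad'
  3: (0,4) 1 'a'
  4: (4,19) 1 'a'
  5: (19,8) 2 'af'
  6: (8,7) 0 ''
  7: (7,13) 1 'b'
  8: (13,2) 1 'b'
  9: (2,16) 0 ''
  10: (16,18) 2 'da'
  11: (18,6) 1 'd'
  12: (6,1) 2 'db'
  13: (1,14) 0 ''
  14: (14,5) 1 'e'
  15: (5,20) 0 ''
  16: (20,3) 1 'f'
  17: (3,12) 1 'f'
  18: (12,11) 1 'f'
  19: (11,10) 2 'ff'
  20: (10,9) 3 'fff'

[0, 3, 2, 1, 1, 2, 0, 1, 1, 0, 2, 1, 2, 0, 1, 0, 1, 1, 1, 2, 3]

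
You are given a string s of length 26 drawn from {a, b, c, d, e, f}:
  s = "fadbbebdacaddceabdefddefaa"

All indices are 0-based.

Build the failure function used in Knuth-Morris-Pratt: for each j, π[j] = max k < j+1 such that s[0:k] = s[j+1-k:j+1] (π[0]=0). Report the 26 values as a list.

π[0] = 0
j=1 s[j]='a': π[1]=0 (border '')
j=2 s[j]='d': π[2]=0 (border '')
j=3 s[j]='b': π[3]=0 (border '')
j=4 s[j]='b': π[4]=0 (border '')
j=5 s[j]='e': π[5]=0 (border '')
j=6 s[j]='b': π[6]=0 (border '')
j=7 s[j]='d': π[7]=0 (border '')
j=8 s[j]='a': π[8]=0 (border '')
j=9 s[j]='c': π[9]=0 (border '')
j=10 s[j]='a': π[10]=0 (border '')
j=11 s[j]='d': π[11]=0 (border '')
j=12 s[j]='d': π[12]=0 (border '')
j=13 s[j]='c': π[13]=0 (border '')
j=14 s[j]='e': π[14]=0 (border '')
j=15 s[j]='a': π[15]=0 (border '')
j=16 s[j]='b': π[16]=0 (border '')
j=17 s[j]='d': π[17]=0 (border '')
j=18 s[j]='e': π[18]=0 (border '')
j=19 s[j]='f': π[19]=1 (border 'f')
j=20 s[j]='d': k: 1→0; π[20]=0 (border '')
j=21 s[j]='d': π[21]=0 (border '')
j=22 s[j]='e': π[22]=0 (border '')
j=23 s[j]='f': π[23]=1 (border 'f')
j=24 s[j]='a': π[24]=2 (border 'fa')
j=25 s[j]='a': k: 2→0; π[25]=0 (border '')

[0, 0, 0, 0, 0, 0, 0, 0, 0, 0, 0, 0, 0, 0, 0, 0, 0, 0, 0, 1, 0, 0, 0, 1, 2, 0]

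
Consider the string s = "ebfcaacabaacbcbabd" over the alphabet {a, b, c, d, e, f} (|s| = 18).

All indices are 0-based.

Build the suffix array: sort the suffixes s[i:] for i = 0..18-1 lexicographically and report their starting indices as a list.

sorted suffixes:
  #0 SA[0]=4  'aacabaacbcbabd'
  #1 SA[1]=9  'aacbcbabd'
  #2 SA[2]=7  'abaacbcbabd'
  #3 SA[3]=15  'abd'
  #4 SA[4]=5  'acabaacbcbabd'
  #5 SA[5]=10  'acbcbabd'
  #6 SA[6]=8  'baacbcbabd'
  #7 SA[7]=14  'babd'
  #8 SA[8]=12  'bcbabd'
  #9 SA[9]=16  'bd'
  #10 SA[10]=1  'bfcaacabaacbcbabd'
  #11 SA[11]=3  'caacabaacbcbabd'
  #12 SA[12]=6  'cabaacbcbabd'
  #13 SA[13]=13  'cbabd'
  #14 SA[14]=11  'cbcbabd'
  #15 SA[15]=17  'd'
  #16 SA[16]=0  'ebfcaacabaacbcbabd'
  #17 SA[17]=2  'fcaacabaacbcbabd'

[4, 9, 7, 15, 5, 10, 8, 14, 12, 16, 1, 3, 6, 13, 11, 17, 0, 2]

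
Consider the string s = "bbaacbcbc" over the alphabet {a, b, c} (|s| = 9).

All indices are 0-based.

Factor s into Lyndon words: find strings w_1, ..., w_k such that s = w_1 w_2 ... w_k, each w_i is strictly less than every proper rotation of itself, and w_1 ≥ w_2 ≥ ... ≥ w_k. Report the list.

emit factor 1: 'b' (i=0, period=1)
emit factor 2: 'b' (i=1, period=1)
emit factor 3: 'aacbcbc' (i=2, period=7)

["b", "b", "aacbcbc"]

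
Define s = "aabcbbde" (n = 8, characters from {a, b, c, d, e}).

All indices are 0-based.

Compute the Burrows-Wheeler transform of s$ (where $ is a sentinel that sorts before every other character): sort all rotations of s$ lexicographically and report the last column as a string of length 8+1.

rank  rotation   last
    0  $aabcbbde  e
    1  aabcbbde$  $
    2  abcbbde$a  a
    3  bbde$aabc  c
    4  bcbbde$aa  a
    5  bde$aabcb  b
    6  cbbde$aab  b
    7  de$aabcbb  b
    8  e$aabcbbd  d

e$acabbbd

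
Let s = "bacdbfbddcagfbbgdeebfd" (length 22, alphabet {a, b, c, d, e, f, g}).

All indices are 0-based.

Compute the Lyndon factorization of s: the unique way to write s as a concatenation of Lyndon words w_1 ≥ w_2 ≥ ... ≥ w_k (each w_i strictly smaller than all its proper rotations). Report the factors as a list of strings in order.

emit factor 1: 'b' (i=0, period=1)
emit factor 2: 'acdbfbddcagfbbgdeebfd' (i=1, period=21)

["b", "acdbfbddcagfbbgdeebfd"]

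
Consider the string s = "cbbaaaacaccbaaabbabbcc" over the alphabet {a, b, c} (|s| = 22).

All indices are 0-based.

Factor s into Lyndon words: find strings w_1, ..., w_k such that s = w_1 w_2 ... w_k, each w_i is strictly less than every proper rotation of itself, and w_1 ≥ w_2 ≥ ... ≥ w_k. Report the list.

["c", "b", "b", "aaaacaccbaaabbabbcc"]

emit factor 1: 'c' (i=0, period=1)
emit factor 2: 'b' (i=1, period=1)
emit factor 3: 'b' (i=2, period=1)
emit factor 4: 'aaaacaccbaaabbabbcc' (i=3, period=19)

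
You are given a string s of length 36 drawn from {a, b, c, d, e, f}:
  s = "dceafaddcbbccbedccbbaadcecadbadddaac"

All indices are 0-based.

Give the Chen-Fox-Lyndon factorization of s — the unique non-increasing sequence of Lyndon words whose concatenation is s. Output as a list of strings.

["d", "ce", "af", "addcbbccbedccbb", "aadcecadbaddd", "aac"]

emit factor 1: 'd' (i=0, period=1)
emit factor 2: 'ce' (i=1, period=2)
emit factor 3: 'af' (i=3, period=2)
emit factor 4: 'addcbbccbedccbb' (i=5, period=15)
emit factor 5: 'aadcecadbaddd' (i=20, period=13)
emit factor 6: 'aac' (i=33, period=3)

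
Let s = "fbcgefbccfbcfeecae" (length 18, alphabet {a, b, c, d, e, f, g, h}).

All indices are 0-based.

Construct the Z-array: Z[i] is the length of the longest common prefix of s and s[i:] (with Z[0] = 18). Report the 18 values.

[18, 0, 0, 0, 0, 3, 0, 0, 0, 3, 0, 0, 1, 0, 0, 0, 0, 0]

Z[0]=18
i=1: outside box; Z[1]=0
i=2: outside box; Z[2]=0
i=3: outside box; Z[3]=0
i=4: outside box; Z[4]=0
i=5: outside box; Z[5]=3 grow→box=[5,8)
i=6: min(r-i=2, Z[1]=0)=0; Z[6]=0
i=7: min(r-i=1, Z[2]=0)=0; Z[7]=0
i=8: outside box; Z[8]=0
i=9: outside box; Z[9]=3 grow→box=[9,12)
i=10: min(r-i=2, Z[1]=0)=0; Z[10]=0
i=11: min(r-i=1, Z[2]=0)=0; Z[11]=0
i=12: outside box; Z[12]=1 grow→box=[12,13)
i=13: outside box; Z[13]=0
i=14: outside box; Z[14]=0
i=15: outside box; Z[15]=0
i=16: outside box; Z[16]=0
i=17: outside box; Z[17]=0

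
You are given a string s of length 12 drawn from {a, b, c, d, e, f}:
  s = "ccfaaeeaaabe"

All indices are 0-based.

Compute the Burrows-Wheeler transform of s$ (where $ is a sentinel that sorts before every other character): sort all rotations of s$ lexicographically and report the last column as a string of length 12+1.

eeafaaa$cbeac

rank  rotation       last
    0  $ccfaaeeaaabe  e
    1  aaabe$ccfaaee  e
    2  aabe$ccfaaeea  a
    3  aaeeaaabe$ccf  f
    4  abe$ccfaaeeaa  a
    5  aeeaaabe$ccfa  a
    6  be$ccfaaeeaaa  a
    7  ccfaaeeaaabe$  $
    8  cfaaeeaaabe$c  c
    9  e$ccfaaeeaaab  b
   10  eaaabe$ccfaae  e
   11  eeaaabe$ccfaa  a
   12  faaeeaaabe$cc  c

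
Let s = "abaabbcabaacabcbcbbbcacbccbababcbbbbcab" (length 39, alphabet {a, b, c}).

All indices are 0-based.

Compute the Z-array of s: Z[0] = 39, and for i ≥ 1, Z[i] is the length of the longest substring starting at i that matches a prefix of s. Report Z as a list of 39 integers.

[39, 0, 1, 2, 0, 0, 0, 4, 0, 1, 1, 0, 2, 0, 0, 0, 0, 0, 0, 0, 0, 1, 0, 0, 0, 0, 0, 3, 0, 2, 0, 0, 0, 0, 0, 0, 0, 2, 0]

Z[0]=39
i=1: fresh scan; Z[1]=0
i=2: fresh scan; Z[2]=1 extend→box=[2,3)
i=3: fresh scan; Z[3]=2 extend→box=[3,5)
i=4: min(r-i=1, Z[1]=0)=0; Z[4]=0
i=5: fresh scan; Z[5]=0
i=6: fresh scan; Z[6]=0
i=7: fresh scan; Z[7]=4 extend→box=[7,11)
i=8: min(r-i=3, Z[1]=0)=0; Z[8]=0
i=9: min(r-i=2, Z[2]=1)=1; Z[9]=1
i=10: min(r-i=1, Z[3]=2)=1; Z[10]=1
i=11: fresh scan; Z[11]=0
i=12: fresh scan; Z[12]=2 extend→box=[12,14)
i=13: min(r-i=1, Z[1]=0)=0; Z[13]=0
i=14: fresh scan; Z[14]=0
i=15: fresh scan; Z[15]=0
i=16: fresh scan; Z[16]=0
i=17: fresh scan; Z[17]=0
i=18: fresh scan; Z[18]=0
i=19: fresh scan; Z[19]=0
i=20: fresh scan; Z[20]=0
i=21: fresh scan; Z[21]=1 extend→box=[21,22)
i=22: fresh scan; Z[22]=0
i=23: fresh scan; Z[23]=0
i=24: fresh scan; Z[24]=0
i=25: fresh scan; Z[25]=0
i=26: fresh scan; Z[26]=0
i=27: fresh scan; Z[27]=3 extend→box=[27,30)
i=28: min(r-i=2, Z[1]=0)=0; Z[28]=0
i=29: min(r-i=1, Z[2]=1)=1; Z[29]=2 extend→box=[29,31)
i=30: min(r-i=1, Z[1]=0)=0; Z[30]=0
i=31: fresh scan; Z[31]=0
i=32: fresh scan; Z[32]=0
i=33: fresh scan; Z[33]=0
i=34: fresh scan; Z[34]=0
i=35: fresh scan; Z[35]=0
i=36: fresh scan; Z[36]=0
i=37: fresh scan; Z[37]=2 extend→box=[37,39)
i=38: min(r-i=1, Z[1]=0)=0; Z[38]=0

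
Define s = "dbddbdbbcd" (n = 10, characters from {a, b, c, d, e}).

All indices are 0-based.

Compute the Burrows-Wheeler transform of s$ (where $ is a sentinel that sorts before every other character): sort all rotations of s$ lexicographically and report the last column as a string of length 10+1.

rank  rotation     last
    0  $dbddbdbbcd  d
    1  bbcd$dbddbd  d
    2  bcd$dbddbdb  b
    3  bdbbcd$dbdd  d
    4  bddbdbbcd$d  d
    5  cd$dbddbdbb  b
    6  d$dbddbdbbc  c
    7  dbbcd$dbddb  b
    8  dbdbbcd$dbd  d
    9  dbddbdbbcd$  $
   10  ddbdbbcd$db  b

ddbddbcbd$b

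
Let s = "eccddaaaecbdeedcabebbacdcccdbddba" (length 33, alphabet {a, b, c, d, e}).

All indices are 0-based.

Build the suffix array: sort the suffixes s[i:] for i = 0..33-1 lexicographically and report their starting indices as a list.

[32, 5, 6, 16, 21, 7, 31, 20, 19, 28, 10, 17, 15, 9, 24, 25, 1, 26, 22, 2, 4, 30, 27, 14, 23, 3, 29, 11, 18, 8, 0, 13, 12]

rank | idx | suffix
   0 |  32 | a
   1 |   5 | aaaecbdeedcabebbacdcccdbddba
   2 |   6 | aaecbdeedcabebbacdcccdbddba
   3 |  16 | abebbacdcccdbddba
   4 |  21 | acdcccdbddba
   5 |   7 | aecbdeedcabebbacdcccdbddba
   6 |  31 | ba
   7 |  20 | bacdcccdbddba
   8 |  19 | bbacdcccdbddba
   9 |  28 | bddba
  10 |  10 | bdeedcabebbacdcccdbddba
  11 |  17 | bebbacdcccdbddba
  12 |  15 | cabebbacdcccdbddba
  13 |   9 | cbdeedcabebbacdcccdbddba
  14 |  24 | cccdbddba
  15 |  25 | ccdbddba
  16 |   1 | ccddaaaecbdeedcabebbacdcccdbddba
  17 |  26 | cdbddba
  18 |  22 | cdcccdbddba
  19 |   2 | cddaaaecbdeedcabebbacdcccdbddba
  20 |   4 | daaaecbdeedcabebbacdcccdbddba
  21 |  30 | dba
  22 |  27 | dbddba
  23 |  14 | dcabebbacdcccdbddba
  24 |  23 | dcccdbddba
  25 |   3 | ddaaaecbdeedcabebbacdcccdbddba
  26 |  29 | ddba
  27 |  11 | deedcabebbacdcccdbddba
  28 |  18 | ebbacdcccdbddba
  29 |   8 | ecbdeedcabebbacdcccdbddba
  30 |   0 | eccddaaaecbdeedcabebbacdcccdbddba
  31 |  13 | edcabebbacdcccdbddba
  32 |  12 | eedcabebbacdcccdbddba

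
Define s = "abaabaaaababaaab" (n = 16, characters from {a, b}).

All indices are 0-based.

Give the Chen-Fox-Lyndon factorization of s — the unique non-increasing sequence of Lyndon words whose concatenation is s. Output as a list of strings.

["ab", "aab", "aaaababaaab"]

emit factor 1: 'ab' (i=0, period=2)
emit factor 2: 'aab' (i=2, period=3)
emit factor 3: 'aaaababaaab' (i=5, period=11)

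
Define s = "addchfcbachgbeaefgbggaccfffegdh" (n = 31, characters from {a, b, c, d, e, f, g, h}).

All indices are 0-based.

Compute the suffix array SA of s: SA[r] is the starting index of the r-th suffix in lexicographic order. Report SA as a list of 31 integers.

[21, 8, 0, 14, 7, 12, 18, 6, 22, 23, 3, 9, 2, 1, 29, 13, 15, 27, 5, 26, 25, 24, 16, 20, 11, 17, 28, 19, 30, 4, 10]

rank | idx | suffix
   0 |  21 | accfffegdh
   1 |   8 | achgbeaefgbggaccfffegdh
   2 |   0 | addchfcbachgbeaefgbggaccfffegdh
   3 |  14 | aefgbggaccfffegdh
   4 |   7 | bachgbeaefgbggaccfffegdh
   5 |  12 | beaefgbggaccfffegdh
   6 |  18 | bggaccfffegdh
   7 |   6 | cbachgbeaefgbggaccfffegdh
   8 |  22 | ccfffegdh
   9 |  23 | cfffegdh
  10 |   3 | chfcbachgbeaefgbggaccfffegdh
  11 |   9 | chgbeaefgbggaccfffegdh
  12 |   2 | dchfcbachgbeaefgbggaccfffegdh
  13 |   1 | ddchfcbachgbeaefgbggaccfffegdh
  14 |  29 | dh
  15 |  13 | eaefgbggaccfffegdh
  16 |  15 | efgbggaccfffegdh
  17 |  27 | egdh
  18 |   5 | fcbachgbeaefgbggaccfffegdh
  19 |  26 | fegdh
  20 |  25 | ffegdh
  21 |  24 | fffegdh
  22 |  16 | fgbggaccfffegdh
  23 |  20 | gaccfffegdh
  24 |  11 | gbeaefgbggaccfffegdh
  25 |  17 | gbggaccfffegdh
  26 |  28 | gdh
  27 |  19 | ggaccfffegdh
  28 |  30 | h
  29 |   4 | hfcbachgbeaefgbggaccfffegdh
  30 |  10 | hgbeaefgbggaccfffegdh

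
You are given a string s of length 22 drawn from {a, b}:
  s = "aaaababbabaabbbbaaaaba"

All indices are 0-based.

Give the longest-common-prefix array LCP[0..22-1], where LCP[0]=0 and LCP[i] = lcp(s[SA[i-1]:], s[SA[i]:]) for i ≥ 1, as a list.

[0, 1, 6, 3, 5, 2, 4, 3, 1, 3, 3, 2, 3, 0, 2, 3, 2, 3, 1, 3, 2, 3]

rank | idx | suffix
   0 |  21 | a
   1 |  16 | aaaaba
   2 |   0 | aaaababbabaabbbbaaaaba
   3 |  17 | aaaba
   4 |   1 | aaababbabaabbbbaaaaba
   5 |  18 | aaba
   6 |   2 | aababbabaabbbbaaaaba
   7 |  10 | aabbbbaaaaba
   8 |  19 | aba
   9 |   8 | abaabbbbaaaaba
  10 |   3 | ababbabaabbbbaaaaba
  11 |   5 | abbabaabbbbaaaaba
  12 |  11 | abbbbaaaaba
  13 |  20 | ba
  14 |  15 | baaaaba
  15 |   9 | baabbbbaaaaba
  16 |   7 | babaabbbbaaaaba
  17 |   4 | babbabaabbbbaaaaba
  18 |  14 | bbaaaaba
  19 |   6 | bbabaabbbbaaaaba
  20 |  13 | bbbaaaaba
  21 |  12 | bbbbaaaaba

SA = [21, 16, 0, 17, 1, 18, 2, 10, 19, 8, 3, 5, 11, 20, 15, 9, 7, 4, 14, 6, 13, 12]
i: (SA[i-1],SA[i]) lcp shared
  1: (21,16) 1 'a'
  2: (16,0) 6 'aaaaba'
  3: (0,17) 3 'aaa'
  4: (17,1) 5 'aaaba'
  5: (1,18) 2 'aa'
  6: (18,2) 4 'aaba'
  7: (2,10) 3 'aab'
  8: (10,19) 1 'a'
  9: (19,8) 3 'aba'
  10: (8,3) 3 'aba'
  11: (3,5) 2 'ab'
  12: (5,11) 3 'abb'
  13: (11,20) 0 ''
  14: (20,15) 2 'ba'
  15: (15,9) 3 'baa'
  16: (9,7) 2 'ba'
  17: (7,4) 3 'bab'
  18: (4,14) 1 'b'
  19: (14,6) 3 'bba'
  20: (6,13) 2 'bb'
  21: (13,12) 3 'bbb'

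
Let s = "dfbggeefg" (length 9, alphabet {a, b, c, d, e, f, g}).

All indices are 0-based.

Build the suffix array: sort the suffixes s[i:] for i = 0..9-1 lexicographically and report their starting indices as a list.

[2, 0, 5, 6, 1, 7, 8, 4, 3]

rank | idx | suffix
   0 |   2 | bggeefg
   1 |   0 | dfbggeefg
   2 |   5 | eefg
   3 |   6 | efg
   4 |   1 | fbggeefg
   5 |   7 | fg
   6 |   8 | g
   7 |   4 | geefg
   8 |   3 | ggeefg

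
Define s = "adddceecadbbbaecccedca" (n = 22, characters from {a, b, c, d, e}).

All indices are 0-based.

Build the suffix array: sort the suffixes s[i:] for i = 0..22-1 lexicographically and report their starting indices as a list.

rank | idx | suffix
   0 |  21 | a
   1 |   8 | adbbbaecccedca
   2 |   0 | adddceecadbbbaecccedca
   3 |  13 | aecccedca
   4 |  12 | baecccedca
   5 |  11 | bbaecccedca
   6 |  10 | bbbaecccedca
   7 |  20 | ca
   8 |   7 | cadbbbaecccedca
   9 |  15 | cccedca
  10 |  16 | ccedca
  11 |  17 | cedca
  12 |   4 | ceecadbbbaecccedca
  13 |   9 | dbbbaecccedca
  14 |  19 | dca
  15 |   3 | dceecadbbbaecccedca
  16 |   2 | ddceecadbbbaecccedca
  17 |   1 | dddceecadbbbaecccedca
  18 |   6 | ecadbbbaecccedca
  19 |  14 | ecccedca
  20 |  18 | edca
  21 |   5 | eecadbbbaecccedca

[21, 8, 0, 13, 12, 11, 10, 20, 7, 15, 16, 17, 4, 9, 19, 3, 2, 1, 6, 14, 18, 5]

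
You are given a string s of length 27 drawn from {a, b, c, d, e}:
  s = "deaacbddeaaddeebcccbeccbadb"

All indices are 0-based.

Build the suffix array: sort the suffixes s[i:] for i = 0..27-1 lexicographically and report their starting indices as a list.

sorted suffixes:
  #0 SA[0]=2  'aacbddeaaddeebcccbeccbadb'
  #1 SA[1]=9  'aaddeebcccbeccbadb'
  #2 SA[2]=3  'acbddeaaddeebcccbeccbadb'
  #3 SA[3]=24  'adb'
  #4 SA[4]=10  'addeebcccbeccbadb'
  #5 SA[5]=26  'b'
  #6 SA[6]=23  'badb'
  #7 SA[7]=15  'bcccbeccbadb'
  #8 SA[8]=5  'bddeaaddeebcccbeccbadb'
  #9 SA[9]=19  'beccbadb'
  #10 SA[10]=22  'cbadb'
  #11 SA[11]=4  'cbddeaaddeebcccbeccbadb'
  #12 SA[12]=18  'cbeccbadb'
  #13 SA[13]=21  'ccbadb'
  #14 SA[14]=17  'ccbeccbadb'
  #15 SA[15]=16  'cccbeccbadb'
  #16 SA[16]=25  'db'
  #17 SA[17]=6  'ddeaaddeebcccbeccbadb'
  #18 SA[18]=11  'ddeebcccbeccbadb'
  #19 SA[19]=0  'deaacbddeaaddeebcccbeccbadb'
  #20 SA[20]=7  'deaaddeebcccbeccbadb'
  #21 SA[21]=12  'deebcccbeccbadb'
  #22 SA[22]=1  'eaacbddeaaddeebcccbeccbadb'
  #23 SA[23]=8  'eaaddeebcccbeccbadb'
  #24 SA[24]=14  'ebcccbeccbadb'
  #25 SA[25]=20  'eccbadb'
  #26 SA[26]=13  'eebcccbeccbadb'

[2, 9, 3, 24, 10, 26, 23, 15, 5, 19, 22, 4, 18, 21, 17, 16, 25, 6, 11, 0, 7, 12, 1, 8, 14, 20, 13]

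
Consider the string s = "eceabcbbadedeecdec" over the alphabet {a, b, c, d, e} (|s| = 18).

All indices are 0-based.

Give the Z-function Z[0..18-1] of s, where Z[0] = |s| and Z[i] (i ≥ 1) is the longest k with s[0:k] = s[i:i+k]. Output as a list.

[18, 0, 1, 0, 0, 0, 0, 0, 0, 0, 1, 0, 1, 2, 0, 0, 2, 0]

Z[0]=18
i=1: fresh scan; Z[1]=0
i=2: fresh scan; Z[2]=1 scan→box=[2,3)
i=3: fresh scan; Z[3]=0
i=4: fresh scan; Z[4]=0
i=5: fresh scan; Z[5]=0
i=6: fresh scan; Z[6]=0
i=7: fresh scan; Z[7]=0
i=8: fresh scan; Z[8]=0
i=9: fresh scan; Z[9]=0
i=10: fresh scan; Z[10]=1 scan→box=[10,11)
i=11: fresh scan; Z[11]=0
i=12: fresh scan; Z[12]=1 scan→box=[12,13)
i=13: fresh scan; Z[13]=2 scan→box=[13,15)
i=14: min(r-i=1, Z[1]=0)=0; Z[14]=0
i=15: fresh scan; Z[15]=0
i=16: fresh scan; Z[16]=2 scan→box=[16,18)
i=17: min(r-i=1, Z[1]=0)=0; Z[17]=0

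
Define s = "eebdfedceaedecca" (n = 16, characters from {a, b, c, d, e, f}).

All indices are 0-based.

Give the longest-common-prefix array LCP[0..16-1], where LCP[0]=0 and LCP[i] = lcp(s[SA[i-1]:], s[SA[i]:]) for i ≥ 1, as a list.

[0, 1, 0, 0, 1, 1, 0, 1, 1, 0, 1, 1, 1, 2, 1, 0]

sorted suffixes:
  #0 SA[0]=15  'a'
  #1 SA[1]=9  'aedecca'
  #2 SA[2]=2  'bdfedceaedecca'
  #3 SA[3]=14  'ca'
  #4 SA[4]=13  'cca'
  #5 SA[5]=7  'ceaedecca'
  #6 SA[6]=6  'dceaedecca'
  #7 SA[7]=11  'decca'
  #8 SA[8]=3  'dfedceaedecca'
  #9 SA[9]=8  'eaedecca'
  #10 SA[10]=1  'ebdfedceaedecca'
  #11 SA[11]=12  'ecca'
  #12 SA[12]=5  'edceaedecca'
  #13 SA[13]=10  'edecca'
  #14 SA[14]=0  'eebdfedceaedecca'
  #15 SA[15]=4  'fedceaedecca'

SA = [15, 9, 2, 14, 13, 7, 6, 11, 3, 8, 1, 12, 5, 10, 0, 4]
i: (SA[i-1],SA[i]) lcp shared
  1: (15,9) 1 'a'
  2: (9,2) 0 ''
  3: (2,14) 0 ''
  4: (14,13) 1 'c'
  5: (13,7) 1 'c'
  6: (7,6) 0 ''
  7: (6,11) 1 'd'
  8: (11,3) 1 'd'
  9: (3,8) 0 ''
  10: (8,1) 1 'e'
  11: (1,12) 1 'e'
  12: (12,5) 1 'e'
  13: (5,10) 2 'ed'
  14: (10,0) 1 'e'
  15: (0,4) 0 ''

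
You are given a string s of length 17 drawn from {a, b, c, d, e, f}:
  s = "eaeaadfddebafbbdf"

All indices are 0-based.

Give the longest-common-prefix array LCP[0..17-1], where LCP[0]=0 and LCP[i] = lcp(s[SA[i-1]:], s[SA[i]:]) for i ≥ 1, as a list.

sorted suffixes:
  #0 SA[0]=3  'aadfddebafbbdf'
  #1 SA[1]=4  'adfddebafbbdf'
  #2 SA[2]=1  'aeaadfddebafbbdf'
  #3 SA[3]=11  'afbbdf'
  #4 SA[4]=10  'bafbbdf'
  #5 SA[5]=13  'bbdf'
  #6 SA[6]=14  'bdf'
  #7 SA[7]=7  'ddebafbbdf'
  #8 SA[8]=8  'debafbbdf'
  #9 SA[9]=15  'df'
  #10 SA[10]=5  'dfddebafbbdf'
  #11 SA[11]=2  'eaadfddebafbbdf'
  #12 SA[12]=0  'eaeaadfddebafbbdf'
  #13 SA[13]=9  'ebafbbdf'
  #14 SA[14]=16  'f'
  #15 SA[15]=12  'fbbdf'
  #16 SA[16]=6  'fddebafbbdf'

SA = [3, 4, 1, 11, 10, 13, 14, 7, 8, 15, 5, 2, 0, 9, 16, 12, 6]
[i] adj suffixes → lcp
  [1] 3/4 → 1 ('a')
  [2] 4/1 → 1 ('a')
  [3] 1/11 → 1 ('a')
  [4] 11/10 → 0 ('')
  [5] 10/13 → 1 ('b')
  [6] 13/14 → 1 ('b')
  [7] 14/7 → 0 ('')
  [8] 7/8 → 1 ('d')
  [9] 8/15 → 1 ('d')
  [10] 15/5 → 2 ('df')
  [11] 5/2 → 0 ('')
  [12] 2/0 → 2 ('ea')
  [13] 0/9 → 1 ('e')
  [14] 9/16 → 0 ('')
  [15] 16/12 → 1 ('f')
  [16] 12/6 → 1 ('f')

[0, 1, 1, 1, 0, 1, 1, 0, 1, 1, 2, 0, 2, 1, 0, 1, 1]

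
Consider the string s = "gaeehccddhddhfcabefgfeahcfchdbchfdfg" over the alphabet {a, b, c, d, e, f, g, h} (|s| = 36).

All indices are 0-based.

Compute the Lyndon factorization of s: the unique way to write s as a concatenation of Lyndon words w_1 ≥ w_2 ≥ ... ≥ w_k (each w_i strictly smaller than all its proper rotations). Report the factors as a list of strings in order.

emit factor 1: 'g' (i=0, period=1)
emit factor 2: 'aeehccddhddhfc' (i=1, period=14)
emit factor 3: 'abefgfeahcfchdbchfdfg' (i=15, period=21)

["g", "aeehccddhddhfc", "abefgfeahcfchdbchfdfg"]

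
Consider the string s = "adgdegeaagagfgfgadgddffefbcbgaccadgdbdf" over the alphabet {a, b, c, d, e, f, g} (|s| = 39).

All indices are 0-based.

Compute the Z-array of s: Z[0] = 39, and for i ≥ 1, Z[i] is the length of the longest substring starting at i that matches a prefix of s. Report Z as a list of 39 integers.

[39, 0, 0, 0, 0, 0, 0, 1, 1, 0, 1, 0, 0, 0, 0, 0, 4, 0, 0, 0, 0, 0, 0, 0, 0, 0, 0, 0, 0, 1, 0, 0, 4, 0, 0, 0, 0, 0, 0]

Z[0]=39
i=1: outside box; Z[1]=0
i=2: outside box; Z[2]=0
i=3: outside box; Z[3]=0
i=4: outside box; Z[4]=0
i=5: outside box; Z[5]=0
i=6: outside box; Z[6]=0
i=7: outside box; Z[7]=1 grow→box=[7,8)
i=8: outside box; Z[8]=1 grow→box=[8,9)
i=9: outside box; Z[9]=0
i=10: outside box; Z[10]=1 grow→box=[10,11)
i=11: outside box; Z[11]=0
i=12: outside box; Z[12]=0
i=13: outside box; Z[13]=0
i=14: outside box; Z[14]=0
i=15: outside box; Z[15]=0
i=16: outside box; Z[16]=4 grow→box=[16,20)
i=17: min(r-i=3, Z[1]=0)=0; Z[17]=0
i=18: min(r-i=2, Z[2]=0)=0; Z[18]=0
i=19: min(r-i=1, Z[3]=0)=0; Z[19]=0
i=20: outside box; Z[20]=0
i=21: outside box; Z[21]=0
i=22: outside box; Z[22]=0
i=23: outside box; Z[23]=0
i=24: outside box; Z[24]=0
i=25: outside box; Z[25]=0
i=26: outside box; Z[26]=0
i=27: outside box; Z[27]=0
i=28: outside box; Z[28]=0
i=29: outside box; Z[29]=1 grow→box=[29,30)
i=30: outside box; Z[30]=0
i=31: outside box; Z[31]=0
i=32: outside box; Z[32]=4 grow→box=[32,36)
i=33: min(r-i=3, Z[1]=0)=0; Z[33]=0
i=34: min(r-i=2, Z[2]=0)=0; Z[34]=0
i=35: min(r-i=1, Z[3]=0)=0; Z[35]=0
i=36: outside box; Z[36]=0
i=37: outside box; Z[37]=0
i=38: outside box; Z[38]=0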